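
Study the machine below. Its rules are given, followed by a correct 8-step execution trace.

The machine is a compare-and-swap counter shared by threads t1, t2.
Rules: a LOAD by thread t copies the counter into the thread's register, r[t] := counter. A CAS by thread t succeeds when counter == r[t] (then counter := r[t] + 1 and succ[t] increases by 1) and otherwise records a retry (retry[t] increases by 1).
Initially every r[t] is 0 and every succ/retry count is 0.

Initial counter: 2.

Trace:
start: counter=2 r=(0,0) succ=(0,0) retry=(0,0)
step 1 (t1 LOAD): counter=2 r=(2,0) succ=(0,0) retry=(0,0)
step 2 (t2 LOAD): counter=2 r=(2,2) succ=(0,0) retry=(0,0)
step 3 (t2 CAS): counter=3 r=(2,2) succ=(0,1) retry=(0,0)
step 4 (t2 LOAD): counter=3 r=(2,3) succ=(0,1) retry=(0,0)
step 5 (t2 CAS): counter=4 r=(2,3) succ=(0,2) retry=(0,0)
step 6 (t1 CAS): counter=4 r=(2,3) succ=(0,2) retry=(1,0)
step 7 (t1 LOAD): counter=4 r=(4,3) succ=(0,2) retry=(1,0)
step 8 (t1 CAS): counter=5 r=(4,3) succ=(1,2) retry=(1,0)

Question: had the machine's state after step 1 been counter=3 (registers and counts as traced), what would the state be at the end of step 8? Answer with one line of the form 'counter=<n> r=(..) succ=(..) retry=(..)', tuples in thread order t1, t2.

counter=6 r=(5,4) succ=(1,2) retry=(1,0)

state after step 1 := counter=3 r=(2,0) succ=(0,0) retry=(0,0)
step 2 (t2 LOAD): counter=3 r=(2,3) succ=(0,0) retry=(0,0)
step 3 (t2 CAS): counter=4 r=(2,3) succ=(0,1) retry=(0,0)
step 4 (t2 LOAD): counter=4 r=(2,4) succ=(0,1) retry=(0,0)
step 5 (t2 CAS): counter=5 r=(2,4) succ=(0,2) retry=(0,0)
step 6 (t1 CAS): counter=5 r=(2,4) succ=(0,2) retry=(1,0)
step 7 (t1 LOAD): counter=5 r=(5,4) succ=(0,2) retry=(1,0)
step 8 (t1 CAS): counter=6 r=(5,4) succ=(1,2) retry=(1,0)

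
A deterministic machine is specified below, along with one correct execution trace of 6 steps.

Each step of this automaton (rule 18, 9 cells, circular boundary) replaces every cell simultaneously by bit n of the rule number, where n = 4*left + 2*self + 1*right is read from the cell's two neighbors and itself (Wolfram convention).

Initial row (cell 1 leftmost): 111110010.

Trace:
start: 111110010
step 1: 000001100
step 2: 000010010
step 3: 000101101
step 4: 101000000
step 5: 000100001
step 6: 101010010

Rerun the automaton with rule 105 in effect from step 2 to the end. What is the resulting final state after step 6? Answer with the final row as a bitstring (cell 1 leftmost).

010001100

(re-executing steps 2..6 under rule 105; state before step 2: 000001100)
step 2: 111101101
step 3: 000111111
step 4: 010100001
step 5: 101001100
step 6: 010001100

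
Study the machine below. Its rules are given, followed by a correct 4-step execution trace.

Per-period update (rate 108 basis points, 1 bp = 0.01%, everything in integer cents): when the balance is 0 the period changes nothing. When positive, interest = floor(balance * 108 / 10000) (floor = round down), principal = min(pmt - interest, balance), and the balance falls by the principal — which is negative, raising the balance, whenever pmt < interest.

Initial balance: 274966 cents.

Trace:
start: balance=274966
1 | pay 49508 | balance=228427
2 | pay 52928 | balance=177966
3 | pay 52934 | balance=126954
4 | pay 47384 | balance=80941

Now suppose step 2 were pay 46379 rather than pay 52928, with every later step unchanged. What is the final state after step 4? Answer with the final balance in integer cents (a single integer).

87631

(re-executing from step 2 with the substitution; state before step 2: balance=228427)
2 | pay 46379 | balance=184515
3 | pay 52934 | balance=133573
4 | pay 47384 | balance=87631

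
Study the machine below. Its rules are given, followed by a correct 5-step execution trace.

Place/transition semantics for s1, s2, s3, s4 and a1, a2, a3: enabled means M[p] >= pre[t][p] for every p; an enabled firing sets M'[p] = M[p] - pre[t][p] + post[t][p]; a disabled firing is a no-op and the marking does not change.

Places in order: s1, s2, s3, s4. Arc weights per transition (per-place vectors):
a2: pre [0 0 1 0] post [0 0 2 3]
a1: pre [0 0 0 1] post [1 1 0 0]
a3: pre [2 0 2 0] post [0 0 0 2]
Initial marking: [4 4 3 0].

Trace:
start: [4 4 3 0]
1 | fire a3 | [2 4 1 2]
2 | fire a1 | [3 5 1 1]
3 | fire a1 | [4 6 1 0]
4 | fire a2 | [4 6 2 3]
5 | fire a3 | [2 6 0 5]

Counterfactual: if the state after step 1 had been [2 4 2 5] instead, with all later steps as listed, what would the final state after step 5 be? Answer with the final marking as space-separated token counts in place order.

2 6 1 8

state after step 1 := [2 4 2 5]
2 | fire a1 | [3 5 2 4]
3 | fire a1 | [4 6 2 3]
4 | fire a2 | [4 6 3 6]
5 | fire a3 | [2 6 1 8]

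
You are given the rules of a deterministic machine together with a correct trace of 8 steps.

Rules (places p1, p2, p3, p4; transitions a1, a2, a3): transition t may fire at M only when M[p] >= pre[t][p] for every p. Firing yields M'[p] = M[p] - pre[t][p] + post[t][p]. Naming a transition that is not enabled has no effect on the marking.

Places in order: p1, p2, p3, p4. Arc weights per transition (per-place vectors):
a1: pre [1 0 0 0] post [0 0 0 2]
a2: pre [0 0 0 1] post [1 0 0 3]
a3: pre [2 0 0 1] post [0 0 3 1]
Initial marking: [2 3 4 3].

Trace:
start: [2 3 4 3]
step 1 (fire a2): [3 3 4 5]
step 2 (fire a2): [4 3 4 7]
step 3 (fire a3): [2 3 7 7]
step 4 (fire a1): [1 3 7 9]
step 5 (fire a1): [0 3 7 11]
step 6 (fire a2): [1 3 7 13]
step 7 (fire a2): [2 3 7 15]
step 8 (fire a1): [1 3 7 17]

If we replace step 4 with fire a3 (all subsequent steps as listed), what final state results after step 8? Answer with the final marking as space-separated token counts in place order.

(re-executing from step 4 with the substitution; state before step 4: [2 3 7 7])
step 4 (fire a3): [0 3 10 7]
step 5 (fire a1): [0 3 10 7]
step 6 (fire a2): [1 3 10 9]
step 7 (fire a2): [2 3 10 11]
step 8 (fire a1): [1 3 10 13]

1 3 10 13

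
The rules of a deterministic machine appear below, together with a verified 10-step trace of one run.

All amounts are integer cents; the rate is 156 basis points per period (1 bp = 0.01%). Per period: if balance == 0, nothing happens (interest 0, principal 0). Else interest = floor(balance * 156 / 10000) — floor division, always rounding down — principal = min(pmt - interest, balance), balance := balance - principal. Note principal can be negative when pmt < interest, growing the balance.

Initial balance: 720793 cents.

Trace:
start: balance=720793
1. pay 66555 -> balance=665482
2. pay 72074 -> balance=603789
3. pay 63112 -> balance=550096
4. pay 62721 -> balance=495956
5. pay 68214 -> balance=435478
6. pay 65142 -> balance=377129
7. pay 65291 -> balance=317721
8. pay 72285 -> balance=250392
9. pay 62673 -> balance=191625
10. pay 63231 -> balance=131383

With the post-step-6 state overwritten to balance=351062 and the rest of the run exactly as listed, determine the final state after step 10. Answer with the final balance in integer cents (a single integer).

state after step 6 := balance=351062
7. pay 65291 -> balance=291247
8. pay 72285 -> balance=223505
9. pay 62673 -> balance=164318
10. pay 63231 -> balance=103650

103650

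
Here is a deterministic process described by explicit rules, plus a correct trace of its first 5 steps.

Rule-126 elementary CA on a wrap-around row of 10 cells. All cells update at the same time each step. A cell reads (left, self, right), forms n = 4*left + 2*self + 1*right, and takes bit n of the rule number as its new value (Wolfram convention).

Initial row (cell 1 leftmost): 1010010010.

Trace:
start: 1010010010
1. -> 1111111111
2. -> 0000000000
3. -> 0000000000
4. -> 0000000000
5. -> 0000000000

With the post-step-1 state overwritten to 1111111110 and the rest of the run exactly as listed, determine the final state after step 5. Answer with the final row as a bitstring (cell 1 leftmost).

0011011000

state after step 1 := 1111111110
2. -> 1000000011
3. -> 1100000110
4. -> 1110001111
5. -> 0011011000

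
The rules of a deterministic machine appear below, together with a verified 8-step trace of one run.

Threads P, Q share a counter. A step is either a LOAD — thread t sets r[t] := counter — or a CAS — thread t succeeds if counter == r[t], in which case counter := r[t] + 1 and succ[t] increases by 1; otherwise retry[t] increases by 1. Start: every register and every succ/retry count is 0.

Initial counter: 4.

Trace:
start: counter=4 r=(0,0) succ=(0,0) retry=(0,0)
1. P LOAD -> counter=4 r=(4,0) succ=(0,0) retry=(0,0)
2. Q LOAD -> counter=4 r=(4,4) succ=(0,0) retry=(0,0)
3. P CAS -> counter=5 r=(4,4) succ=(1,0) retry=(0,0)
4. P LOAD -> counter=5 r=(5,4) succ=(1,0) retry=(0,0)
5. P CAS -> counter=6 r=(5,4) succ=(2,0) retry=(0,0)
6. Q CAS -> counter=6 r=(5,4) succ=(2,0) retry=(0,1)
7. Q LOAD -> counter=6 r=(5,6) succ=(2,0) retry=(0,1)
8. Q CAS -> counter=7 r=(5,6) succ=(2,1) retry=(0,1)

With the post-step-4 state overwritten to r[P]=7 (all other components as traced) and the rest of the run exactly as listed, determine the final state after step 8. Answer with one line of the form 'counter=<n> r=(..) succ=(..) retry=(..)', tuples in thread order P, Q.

counter=6 r=(7,5) succ=(1,1) retry=(1,1)

state after step 4 := counter=5 r=(7,4) succ=(1,0) retry=(0,0)
5. P CAS -> counter=5 r=(7,4) succ=(1,0) retry=(1,0)
6. Q CAS -> counter=5 r=(7,4) succ=(1,0) retry=(1,1)
7. Q LOAD -> counter=5 r=(7,5) succ=(1,0) retry=(1,1)
8. Q CAS -> counter=6 r=(7,5) succ=(1,1) retry=(1,1)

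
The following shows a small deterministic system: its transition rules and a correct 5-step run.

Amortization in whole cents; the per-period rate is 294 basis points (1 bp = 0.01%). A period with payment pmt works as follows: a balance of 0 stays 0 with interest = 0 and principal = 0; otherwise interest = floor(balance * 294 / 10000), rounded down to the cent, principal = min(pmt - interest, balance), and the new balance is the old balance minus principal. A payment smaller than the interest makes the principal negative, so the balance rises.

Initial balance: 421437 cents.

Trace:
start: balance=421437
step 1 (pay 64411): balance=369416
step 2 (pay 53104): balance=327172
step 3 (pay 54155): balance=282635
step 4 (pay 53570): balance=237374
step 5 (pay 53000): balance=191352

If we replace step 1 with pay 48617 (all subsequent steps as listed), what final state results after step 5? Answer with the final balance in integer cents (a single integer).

209088

(re-executing from step 1 with the substitution; state before step 1: balance=421437)
step 1 (pay 48617): balance=385210
step 2 (pay 53104): balance=343431
step 3 (pay 54155): balance=299372
step 4 (pay 53570): balance=254603
step 5 (pay 53000): balance=209088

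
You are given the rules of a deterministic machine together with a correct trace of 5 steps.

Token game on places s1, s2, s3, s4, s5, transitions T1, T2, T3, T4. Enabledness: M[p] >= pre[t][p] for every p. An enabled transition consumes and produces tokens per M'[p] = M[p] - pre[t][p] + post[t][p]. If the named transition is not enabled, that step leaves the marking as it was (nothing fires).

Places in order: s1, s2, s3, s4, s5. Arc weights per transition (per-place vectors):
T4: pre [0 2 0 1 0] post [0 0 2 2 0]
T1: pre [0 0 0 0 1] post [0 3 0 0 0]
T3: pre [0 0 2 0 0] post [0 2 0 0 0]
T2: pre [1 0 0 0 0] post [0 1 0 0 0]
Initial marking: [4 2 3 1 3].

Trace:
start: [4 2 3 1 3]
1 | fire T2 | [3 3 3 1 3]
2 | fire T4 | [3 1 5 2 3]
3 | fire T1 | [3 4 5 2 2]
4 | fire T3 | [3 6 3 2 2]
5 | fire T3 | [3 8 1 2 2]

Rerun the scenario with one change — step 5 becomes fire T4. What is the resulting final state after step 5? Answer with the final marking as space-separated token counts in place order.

(re-executing from step 5 with the substitution; state before step 5: [3 6 3 2 2])
5 | fire T4 | [3 4 5 3 2]

3 4 5 3 2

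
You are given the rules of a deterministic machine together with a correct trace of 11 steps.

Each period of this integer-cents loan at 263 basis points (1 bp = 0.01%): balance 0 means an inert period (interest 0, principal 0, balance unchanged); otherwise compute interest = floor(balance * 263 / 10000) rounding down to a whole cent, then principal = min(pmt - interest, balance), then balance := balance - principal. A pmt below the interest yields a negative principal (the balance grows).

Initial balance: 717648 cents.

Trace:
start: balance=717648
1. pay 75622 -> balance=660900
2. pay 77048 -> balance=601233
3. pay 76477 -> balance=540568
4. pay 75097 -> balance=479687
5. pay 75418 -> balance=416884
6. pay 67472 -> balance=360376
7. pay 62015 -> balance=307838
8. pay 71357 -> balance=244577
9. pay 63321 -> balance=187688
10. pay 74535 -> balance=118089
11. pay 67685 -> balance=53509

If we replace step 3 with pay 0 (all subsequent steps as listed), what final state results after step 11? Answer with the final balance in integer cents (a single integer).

(re-executing from step 3 with the substitution; state before step 3: balance=601233)
3. pay 0 -> balance=617045
4. pay 75097 -> balance=558176
5. pay 75418 -> balance=497438
6. pay 67472 -> balance=443048
7. pay 62015 -> balance=392685
8. pay 71357 -> balance=331655
9. pay 63321 -> balance=277056
10. pay 74535 -> balance=209807
11. pay 67685 -> balance=147639

147639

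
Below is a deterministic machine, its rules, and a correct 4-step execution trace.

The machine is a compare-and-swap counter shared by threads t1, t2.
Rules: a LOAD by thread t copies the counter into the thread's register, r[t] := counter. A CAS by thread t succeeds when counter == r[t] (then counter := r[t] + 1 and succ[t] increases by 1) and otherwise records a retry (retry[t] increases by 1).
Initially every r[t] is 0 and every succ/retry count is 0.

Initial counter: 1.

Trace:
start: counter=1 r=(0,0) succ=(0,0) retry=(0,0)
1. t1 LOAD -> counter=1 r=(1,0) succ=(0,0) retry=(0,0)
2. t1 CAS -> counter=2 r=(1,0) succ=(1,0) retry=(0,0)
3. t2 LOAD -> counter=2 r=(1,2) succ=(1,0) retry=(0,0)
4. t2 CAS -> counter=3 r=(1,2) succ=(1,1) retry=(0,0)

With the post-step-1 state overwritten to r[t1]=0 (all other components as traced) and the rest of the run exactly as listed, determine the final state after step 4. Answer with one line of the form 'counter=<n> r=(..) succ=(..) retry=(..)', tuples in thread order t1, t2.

counter=2 r=(0,1) succ=(0,1) retry=(1,0)

state after step 1 := counter=1 r=(0,0) succ=(0,0) retry=(0,0)
2. t1 CAS -> counter=1 r=(0,0) succ=(0,0) retry=(1,0)
3. t2 LOAD -> counter=1 r=(0,1) succ=(0,0) retry=(1,0)
4. t2 CAS -> counter=2 r=(0,1) succ=(0,1) retry=(1,0)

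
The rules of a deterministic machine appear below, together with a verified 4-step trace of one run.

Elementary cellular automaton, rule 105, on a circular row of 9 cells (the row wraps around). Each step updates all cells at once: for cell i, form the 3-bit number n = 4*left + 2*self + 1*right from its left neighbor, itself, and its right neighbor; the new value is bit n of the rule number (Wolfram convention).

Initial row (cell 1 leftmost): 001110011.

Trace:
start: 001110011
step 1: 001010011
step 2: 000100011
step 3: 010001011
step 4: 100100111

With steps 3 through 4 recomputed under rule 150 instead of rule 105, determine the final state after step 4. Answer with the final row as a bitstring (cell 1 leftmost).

(re-executing steps 3..4 under rule 150; state before step 3: 000100011)
step 3: 101110100
step 4: 100100111

100100111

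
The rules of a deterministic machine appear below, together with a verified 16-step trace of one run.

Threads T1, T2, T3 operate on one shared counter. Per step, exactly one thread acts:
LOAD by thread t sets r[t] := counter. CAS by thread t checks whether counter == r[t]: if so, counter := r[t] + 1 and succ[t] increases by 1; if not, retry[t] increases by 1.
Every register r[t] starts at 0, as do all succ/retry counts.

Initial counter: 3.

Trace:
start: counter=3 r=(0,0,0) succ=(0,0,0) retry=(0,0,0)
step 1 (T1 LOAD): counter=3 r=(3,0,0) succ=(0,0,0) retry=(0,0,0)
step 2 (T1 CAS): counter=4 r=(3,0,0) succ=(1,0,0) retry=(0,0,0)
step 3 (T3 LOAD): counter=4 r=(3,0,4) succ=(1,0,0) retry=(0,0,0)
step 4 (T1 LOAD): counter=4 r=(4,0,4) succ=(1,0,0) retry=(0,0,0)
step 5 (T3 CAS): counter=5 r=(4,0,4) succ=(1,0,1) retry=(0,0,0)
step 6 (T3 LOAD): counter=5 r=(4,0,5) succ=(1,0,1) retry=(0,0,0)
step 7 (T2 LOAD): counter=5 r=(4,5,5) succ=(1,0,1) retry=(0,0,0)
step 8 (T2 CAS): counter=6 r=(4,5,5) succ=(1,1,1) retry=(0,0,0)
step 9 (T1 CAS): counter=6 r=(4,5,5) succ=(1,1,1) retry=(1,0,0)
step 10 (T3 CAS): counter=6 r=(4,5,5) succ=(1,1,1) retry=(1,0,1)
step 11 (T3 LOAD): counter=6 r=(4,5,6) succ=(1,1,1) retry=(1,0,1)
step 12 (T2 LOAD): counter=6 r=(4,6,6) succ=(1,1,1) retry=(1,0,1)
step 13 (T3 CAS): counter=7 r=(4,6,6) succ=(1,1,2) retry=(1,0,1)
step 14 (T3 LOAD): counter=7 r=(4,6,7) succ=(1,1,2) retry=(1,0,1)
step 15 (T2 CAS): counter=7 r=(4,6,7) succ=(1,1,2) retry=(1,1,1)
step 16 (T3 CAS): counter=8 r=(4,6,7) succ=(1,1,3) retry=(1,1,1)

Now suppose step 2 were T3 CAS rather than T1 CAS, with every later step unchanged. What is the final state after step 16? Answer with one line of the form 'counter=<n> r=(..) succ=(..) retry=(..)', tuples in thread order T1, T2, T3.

counter=7 r=(3,5,6) succ=(0,1,3) retry=(1,1,2)

(re-executing from step 2 with the substitution; state before step 2: counter=3 r=(3,0,0) succ=(0,0,0) retry=(0,0,0))
step 2 (T3 CAS): counter=3 r=(3,0,0) succ=(0,0,0) retry=(0,0,1)
step 3 (T3 LOAD): counter=3 r=(3,0,3) succ=(0,0,0) retry=(0,0,1)
step 4 (T1 LOAD): counter=3 r=(3,0,3) succ=(0,0,0) retry=(0,0,1)
step 5 (T3 CAS): counter=4 r=(3,0,3) succ=(0,0,1) retry=(0,0,1)
step 6 (T3 LOAD): counter=4 r=(3,0,4) succ=(0,0,1) retry=(0,0,1)
step 7 (T2 LOAD): counter=4 r=(3,4,4) succ=(0,0,1) retry=(0,0,1)
step 8 (T2 CAS): counter=5 r=(3,4,4) succ=(0,1,1) retry=(0,0,1)
step 9 (T1 CAS): counter=5 r=(3,4,4) succ=(0,1,1) retry=(1,0,1)
step 10 (T3 CAS): counter=5 r=(3,4,4) succ=(0,1,1) retry=(1,0,2)
step 11 (T3 LOAD): counter=5 r=(3,4,5) succ=(0,1,1) retry=(1,0,2)
step 12 (T2 LOAD): counter=5 r=(3,5,5) succ=(0,1,1) retry=(1,0,2)
step 13 (T3 CAS): counter=6 r=(3,5,5) succ=(0,1,2) retry=(1,0,2)
step 14 (T3 LOAD): counter=6 r=(3,5,6) succ=(0,1,2) retry=(1,0,2)
step 15 (T2 CAS): counter=6 r=(3,5,6) succ=(0,1,2) retry=(1,1,2)
step 16 (T3 CAS): counter=7 r=(3,5,6) succ=(0,1,3) retry=(1,1,2)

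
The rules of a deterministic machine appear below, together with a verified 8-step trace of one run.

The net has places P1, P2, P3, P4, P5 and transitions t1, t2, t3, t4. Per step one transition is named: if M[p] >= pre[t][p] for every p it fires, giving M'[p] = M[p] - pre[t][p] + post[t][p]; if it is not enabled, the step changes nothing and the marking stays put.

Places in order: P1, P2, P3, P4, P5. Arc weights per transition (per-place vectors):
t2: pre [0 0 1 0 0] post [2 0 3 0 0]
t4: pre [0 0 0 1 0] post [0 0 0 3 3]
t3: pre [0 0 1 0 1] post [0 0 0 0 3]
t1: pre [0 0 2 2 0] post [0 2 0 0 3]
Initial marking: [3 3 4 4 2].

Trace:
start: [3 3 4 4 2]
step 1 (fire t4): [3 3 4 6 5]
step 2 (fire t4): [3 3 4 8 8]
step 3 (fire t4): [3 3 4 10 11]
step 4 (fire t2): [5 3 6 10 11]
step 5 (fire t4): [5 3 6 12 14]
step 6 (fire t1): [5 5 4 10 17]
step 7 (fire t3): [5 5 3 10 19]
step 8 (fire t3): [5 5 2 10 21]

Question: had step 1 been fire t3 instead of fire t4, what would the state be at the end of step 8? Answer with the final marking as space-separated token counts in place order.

5 5 1 8 20

(re-executing from step 1 with the substitution; state before step 1: [3 3 4 4 2])
step 1 (fire t3): [3 3 3 4 4]
step 2 (fire t4): [3 3 3 6 7]
step 3 (fire t4): [3 3 3 8 10]
step 4 (fire t2): [5 3 5 8 10]
step 5 (fire t4): [5 3 5 10 13]
step 6 (fire t1): [5 5 3 8 16]
step 7 (fire t3): [5 5 2 8 18]
step 8 (fire t3): [5 5 1 8 20]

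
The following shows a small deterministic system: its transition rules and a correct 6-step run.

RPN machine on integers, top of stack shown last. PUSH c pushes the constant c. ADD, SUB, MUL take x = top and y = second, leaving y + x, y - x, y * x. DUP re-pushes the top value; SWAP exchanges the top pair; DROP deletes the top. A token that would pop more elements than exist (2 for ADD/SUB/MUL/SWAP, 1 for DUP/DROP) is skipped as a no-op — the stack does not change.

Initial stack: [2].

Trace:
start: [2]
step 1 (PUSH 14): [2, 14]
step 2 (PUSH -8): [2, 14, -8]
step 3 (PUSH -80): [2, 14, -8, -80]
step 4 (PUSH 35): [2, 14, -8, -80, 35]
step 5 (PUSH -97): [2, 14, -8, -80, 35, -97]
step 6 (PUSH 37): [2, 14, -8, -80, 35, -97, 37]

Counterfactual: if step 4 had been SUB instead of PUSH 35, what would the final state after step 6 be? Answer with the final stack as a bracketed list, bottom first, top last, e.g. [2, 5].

[2, 14, 72, -97, 37]

(re-executing from step 4 with the substitution; state before step 4: [2, 14, -8, -80])
step 4 (SUB): [2, 14, 72]
step 5 (PUSH -97): [2, 14, 72, -97]
step 6 (PUSH 37): [2, 14, 72, -97, 37]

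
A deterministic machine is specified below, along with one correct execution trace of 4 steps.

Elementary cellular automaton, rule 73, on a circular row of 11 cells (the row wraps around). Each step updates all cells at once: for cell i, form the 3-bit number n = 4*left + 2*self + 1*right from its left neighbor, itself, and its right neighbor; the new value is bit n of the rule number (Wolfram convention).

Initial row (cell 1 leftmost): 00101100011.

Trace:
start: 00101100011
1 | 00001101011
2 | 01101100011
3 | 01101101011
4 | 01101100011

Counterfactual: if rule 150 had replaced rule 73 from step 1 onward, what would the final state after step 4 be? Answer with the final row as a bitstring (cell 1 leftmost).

(re-executing steps 1..4 under rule 150; state before step 1: 00101100011)
1 | 11100010100
2 | 01010110111
3 | 01010000010
4 | 11011000111

11011000111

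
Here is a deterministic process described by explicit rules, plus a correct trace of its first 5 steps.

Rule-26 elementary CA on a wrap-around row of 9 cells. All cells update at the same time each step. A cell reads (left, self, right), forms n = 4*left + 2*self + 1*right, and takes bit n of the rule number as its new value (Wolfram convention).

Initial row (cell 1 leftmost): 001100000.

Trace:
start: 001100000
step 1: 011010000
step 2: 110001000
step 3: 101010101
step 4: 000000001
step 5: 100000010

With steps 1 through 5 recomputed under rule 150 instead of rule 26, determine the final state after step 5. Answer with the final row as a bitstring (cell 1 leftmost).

(re-executing steps 1..5 under rule 150; state before step 1: 001100000)
step 1: 010010000
step 2: 111111000
step 3: 011110101
step 4: 001100101
step 5: 110011101

110011101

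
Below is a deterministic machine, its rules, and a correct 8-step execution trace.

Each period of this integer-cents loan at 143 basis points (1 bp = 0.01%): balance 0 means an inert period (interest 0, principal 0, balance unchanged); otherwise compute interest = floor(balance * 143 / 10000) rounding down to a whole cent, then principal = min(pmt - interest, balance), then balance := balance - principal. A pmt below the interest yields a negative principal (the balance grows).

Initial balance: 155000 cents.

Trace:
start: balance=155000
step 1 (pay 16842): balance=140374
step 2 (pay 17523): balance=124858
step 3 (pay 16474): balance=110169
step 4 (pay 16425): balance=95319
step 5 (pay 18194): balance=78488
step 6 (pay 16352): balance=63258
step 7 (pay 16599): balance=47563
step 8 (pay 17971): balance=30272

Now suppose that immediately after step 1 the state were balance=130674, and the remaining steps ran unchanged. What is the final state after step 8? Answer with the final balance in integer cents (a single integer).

state after step 1 := balance=130674
step 2 (pay 17523): balance=115019
step 3 (pay 16474): balance=100189
step 4 (pay 16425): balance=85196
step 5 (pay 18194): balance=68220
step 6 (pay 16352): balance=52843
step 7 (pay 16599): balance=36999
step 8 (pay 17971): balance=19557

19557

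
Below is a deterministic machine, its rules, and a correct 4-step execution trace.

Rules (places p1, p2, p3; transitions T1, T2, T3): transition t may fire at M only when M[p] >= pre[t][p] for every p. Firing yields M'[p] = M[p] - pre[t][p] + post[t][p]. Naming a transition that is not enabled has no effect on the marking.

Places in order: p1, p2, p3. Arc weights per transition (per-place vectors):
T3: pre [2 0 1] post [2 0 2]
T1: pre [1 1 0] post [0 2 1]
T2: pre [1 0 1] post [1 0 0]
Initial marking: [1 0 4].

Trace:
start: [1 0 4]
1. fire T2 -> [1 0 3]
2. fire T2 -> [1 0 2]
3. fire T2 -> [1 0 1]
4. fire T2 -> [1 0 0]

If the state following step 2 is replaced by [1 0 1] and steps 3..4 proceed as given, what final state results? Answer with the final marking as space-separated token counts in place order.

state after step 2 := [1 0 1]
3. fire T2 -> [1 0 0]
4. fire T2 -> [1 0 0]

1 0 0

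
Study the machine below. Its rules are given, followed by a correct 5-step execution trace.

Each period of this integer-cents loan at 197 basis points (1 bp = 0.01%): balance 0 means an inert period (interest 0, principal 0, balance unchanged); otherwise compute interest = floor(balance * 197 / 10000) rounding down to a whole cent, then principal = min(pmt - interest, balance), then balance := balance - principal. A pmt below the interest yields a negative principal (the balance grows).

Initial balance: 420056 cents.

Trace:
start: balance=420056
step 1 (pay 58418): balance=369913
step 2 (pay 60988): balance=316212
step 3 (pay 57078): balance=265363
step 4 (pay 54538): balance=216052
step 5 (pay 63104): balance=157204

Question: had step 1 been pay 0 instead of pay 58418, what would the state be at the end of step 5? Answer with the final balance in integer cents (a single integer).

(re-executing from step 1 with the substitution; state before step 1: balance=420056)
step 1 (pay 0): balance=428331
step 2 (pay 60988): balance=375781
step 3 (pay 57078): balance=326105
step 4 (pay 54538): balance=277991
step 5 (pay 63104): balance=220363

220363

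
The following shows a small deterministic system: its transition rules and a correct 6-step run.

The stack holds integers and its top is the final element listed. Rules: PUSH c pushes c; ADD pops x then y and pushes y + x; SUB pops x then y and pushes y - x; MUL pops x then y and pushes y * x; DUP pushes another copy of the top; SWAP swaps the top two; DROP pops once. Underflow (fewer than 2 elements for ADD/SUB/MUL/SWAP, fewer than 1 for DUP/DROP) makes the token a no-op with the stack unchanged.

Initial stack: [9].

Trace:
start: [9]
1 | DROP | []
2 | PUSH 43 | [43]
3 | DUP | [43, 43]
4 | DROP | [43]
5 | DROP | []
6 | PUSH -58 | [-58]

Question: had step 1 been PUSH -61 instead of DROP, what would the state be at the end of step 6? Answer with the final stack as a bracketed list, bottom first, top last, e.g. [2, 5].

[9, -61, -58]

(re-executing from step 1 with the substitution; state before step 1: [9])
1 | PUSH -61 | [9, -61]
2 | PUSH 43 | [9, -61, 43]
3 | DUP | [9, -61, 43, 43]
4 | DROP | [9, -61, 43]
5 | DROP | [9, -61]
6 | PUSH -58 | [9, -61, -58]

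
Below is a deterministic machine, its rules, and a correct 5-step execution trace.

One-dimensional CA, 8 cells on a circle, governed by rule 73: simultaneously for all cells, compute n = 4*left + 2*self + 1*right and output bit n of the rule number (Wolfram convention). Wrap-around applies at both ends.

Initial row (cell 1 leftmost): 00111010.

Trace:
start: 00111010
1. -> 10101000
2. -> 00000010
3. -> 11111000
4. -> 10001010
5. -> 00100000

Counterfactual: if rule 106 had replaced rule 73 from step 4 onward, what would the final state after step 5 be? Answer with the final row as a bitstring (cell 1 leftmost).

(re-executing steps 4..5 under rule 106; state before step 4: 11111000)
4. -> 10001001
5. -> 10010011

10010011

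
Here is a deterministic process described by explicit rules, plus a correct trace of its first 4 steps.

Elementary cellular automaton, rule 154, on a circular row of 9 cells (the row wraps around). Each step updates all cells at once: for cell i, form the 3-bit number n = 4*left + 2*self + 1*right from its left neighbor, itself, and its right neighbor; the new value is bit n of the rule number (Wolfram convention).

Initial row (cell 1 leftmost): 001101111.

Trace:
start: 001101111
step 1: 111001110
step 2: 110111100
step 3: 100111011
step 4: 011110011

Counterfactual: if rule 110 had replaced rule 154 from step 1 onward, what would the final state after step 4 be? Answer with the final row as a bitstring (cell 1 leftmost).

110110010

(re-executing steps 1..4 under rule 110; state before step 1: 001101111)
step 1: 011111001
step 2: 110001011
step 3: 010011110
step 4: 110110010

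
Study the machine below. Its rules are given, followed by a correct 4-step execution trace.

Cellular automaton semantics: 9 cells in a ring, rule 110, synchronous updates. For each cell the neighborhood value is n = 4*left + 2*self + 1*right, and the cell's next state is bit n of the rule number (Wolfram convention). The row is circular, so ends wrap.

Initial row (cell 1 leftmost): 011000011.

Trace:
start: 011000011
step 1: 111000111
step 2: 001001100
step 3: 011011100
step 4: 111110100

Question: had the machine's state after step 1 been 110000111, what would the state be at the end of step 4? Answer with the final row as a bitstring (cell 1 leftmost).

state after step 1 := 110000111
step 2: 010001100
step 3: 110011100
step 4: 110110101

110110101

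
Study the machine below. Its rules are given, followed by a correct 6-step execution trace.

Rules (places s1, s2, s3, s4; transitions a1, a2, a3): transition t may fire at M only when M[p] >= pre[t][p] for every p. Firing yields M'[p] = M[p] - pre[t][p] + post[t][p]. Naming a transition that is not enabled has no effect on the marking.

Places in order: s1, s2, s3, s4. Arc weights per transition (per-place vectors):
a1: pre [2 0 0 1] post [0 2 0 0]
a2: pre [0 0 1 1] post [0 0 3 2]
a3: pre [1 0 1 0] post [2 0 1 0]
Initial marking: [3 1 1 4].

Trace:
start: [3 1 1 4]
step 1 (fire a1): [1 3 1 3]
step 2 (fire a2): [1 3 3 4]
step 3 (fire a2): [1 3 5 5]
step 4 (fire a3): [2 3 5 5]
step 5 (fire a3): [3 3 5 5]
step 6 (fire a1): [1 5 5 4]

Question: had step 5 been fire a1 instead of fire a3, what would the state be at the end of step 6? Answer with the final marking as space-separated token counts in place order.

(re-executing from step 5 with the substitution; state before step 5: [2 3 5 5])
step 5 (fire a1): [0 5 5 4]
step 6 (fire a1): [0 5 5 4]

0 5 5 4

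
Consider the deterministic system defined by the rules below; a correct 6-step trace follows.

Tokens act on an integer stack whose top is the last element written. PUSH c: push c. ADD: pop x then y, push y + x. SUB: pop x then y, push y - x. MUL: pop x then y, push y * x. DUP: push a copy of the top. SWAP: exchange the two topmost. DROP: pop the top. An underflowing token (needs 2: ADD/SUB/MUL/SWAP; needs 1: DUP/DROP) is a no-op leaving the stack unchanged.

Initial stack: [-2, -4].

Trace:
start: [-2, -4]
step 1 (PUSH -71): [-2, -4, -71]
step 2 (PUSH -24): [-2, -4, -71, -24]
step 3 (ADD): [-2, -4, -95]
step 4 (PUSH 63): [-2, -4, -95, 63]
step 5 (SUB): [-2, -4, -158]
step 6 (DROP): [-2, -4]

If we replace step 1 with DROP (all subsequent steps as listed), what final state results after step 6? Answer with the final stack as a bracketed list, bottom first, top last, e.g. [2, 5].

(re-executing from step 1 with the substitution; state before step 1: [-2, -4])
step 1 (DROP): [-2]
step 2 (PUSH -24): [-2, -24]
step 3 (ADD): [-26]
step 4 (PUSH 63): [-26, 63]
step 5 (SUB): [-89]
step 6 (DROP): []

[]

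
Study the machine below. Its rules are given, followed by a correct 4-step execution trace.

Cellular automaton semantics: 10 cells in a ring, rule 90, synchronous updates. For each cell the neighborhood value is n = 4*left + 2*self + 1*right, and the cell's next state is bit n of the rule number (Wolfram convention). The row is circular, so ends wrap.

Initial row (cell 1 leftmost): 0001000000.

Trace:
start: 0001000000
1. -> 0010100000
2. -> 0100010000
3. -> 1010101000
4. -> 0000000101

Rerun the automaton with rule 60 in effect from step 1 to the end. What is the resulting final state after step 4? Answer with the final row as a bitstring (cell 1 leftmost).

0001000100

(re-executing steps 1..4 under rule 60; state before step 1: 0001000000)
1. -> 0001100000
2. -> 0001010000
3. -> 0001111000
4. -> 0001000100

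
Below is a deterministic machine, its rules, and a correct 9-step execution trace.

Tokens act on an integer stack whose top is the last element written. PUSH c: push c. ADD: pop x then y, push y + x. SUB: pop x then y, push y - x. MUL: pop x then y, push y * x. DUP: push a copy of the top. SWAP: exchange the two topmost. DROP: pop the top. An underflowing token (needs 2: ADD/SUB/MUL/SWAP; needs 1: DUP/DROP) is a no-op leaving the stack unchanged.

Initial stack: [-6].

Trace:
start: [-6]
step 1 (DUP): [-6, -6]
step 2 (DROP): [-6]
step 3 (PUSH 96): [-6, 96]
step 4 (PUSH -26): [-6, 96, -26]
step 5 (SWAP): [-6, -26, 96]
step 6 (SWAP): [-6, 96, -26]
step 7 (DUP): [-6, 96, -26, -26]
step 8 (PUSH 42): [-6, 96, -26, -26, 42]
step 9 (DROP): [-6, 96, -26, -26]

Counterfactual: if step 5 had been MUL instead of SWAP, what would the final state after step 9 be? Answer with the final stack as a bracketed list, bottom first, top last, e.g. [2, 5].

(re-executing from step 5 with the substitution; state before step 5: [-6, 96, -26])
step 5 (MUL): [-6, -2496]
step 6 (SWAP): [-2496, -6]
step 7 (DUP): [-2496, -6, -6]
step 8 (PUSH 42): [-2496, -6, -6, 42]
step 9 (DROP): [-2496, -6, -6]

[-2496, -6, -6]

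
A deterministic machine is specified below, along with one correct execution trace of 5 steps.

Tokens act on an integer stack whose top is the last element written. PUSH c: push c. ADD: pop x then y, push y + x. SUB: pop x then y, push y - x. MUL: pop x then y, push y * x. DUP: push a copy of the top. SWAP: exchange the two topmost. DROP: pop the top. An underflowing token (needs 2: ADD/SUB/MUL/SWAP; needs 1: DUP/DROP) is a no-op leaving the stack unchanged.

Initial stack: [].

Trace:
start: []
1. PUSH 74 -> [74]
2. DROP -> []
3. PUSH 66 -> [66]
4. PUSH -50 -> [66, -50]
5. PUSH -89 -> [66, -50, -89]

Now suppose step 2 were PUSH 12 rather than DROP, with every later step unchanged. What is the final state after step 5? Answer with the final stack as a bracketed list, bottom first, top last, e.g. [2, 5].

(re-executing from step 2 with the substitution; state before step 2: [74])
2. PUSH 12 -> [74, 12]
3. PUSH 66 -> [74, 12, 66]
4. PUSH -50 -> [74, 12, 66, -50]
5. PUSH -89 -> [74, 12, 66, -50, -89]

[74, 12, 66, -50, -89]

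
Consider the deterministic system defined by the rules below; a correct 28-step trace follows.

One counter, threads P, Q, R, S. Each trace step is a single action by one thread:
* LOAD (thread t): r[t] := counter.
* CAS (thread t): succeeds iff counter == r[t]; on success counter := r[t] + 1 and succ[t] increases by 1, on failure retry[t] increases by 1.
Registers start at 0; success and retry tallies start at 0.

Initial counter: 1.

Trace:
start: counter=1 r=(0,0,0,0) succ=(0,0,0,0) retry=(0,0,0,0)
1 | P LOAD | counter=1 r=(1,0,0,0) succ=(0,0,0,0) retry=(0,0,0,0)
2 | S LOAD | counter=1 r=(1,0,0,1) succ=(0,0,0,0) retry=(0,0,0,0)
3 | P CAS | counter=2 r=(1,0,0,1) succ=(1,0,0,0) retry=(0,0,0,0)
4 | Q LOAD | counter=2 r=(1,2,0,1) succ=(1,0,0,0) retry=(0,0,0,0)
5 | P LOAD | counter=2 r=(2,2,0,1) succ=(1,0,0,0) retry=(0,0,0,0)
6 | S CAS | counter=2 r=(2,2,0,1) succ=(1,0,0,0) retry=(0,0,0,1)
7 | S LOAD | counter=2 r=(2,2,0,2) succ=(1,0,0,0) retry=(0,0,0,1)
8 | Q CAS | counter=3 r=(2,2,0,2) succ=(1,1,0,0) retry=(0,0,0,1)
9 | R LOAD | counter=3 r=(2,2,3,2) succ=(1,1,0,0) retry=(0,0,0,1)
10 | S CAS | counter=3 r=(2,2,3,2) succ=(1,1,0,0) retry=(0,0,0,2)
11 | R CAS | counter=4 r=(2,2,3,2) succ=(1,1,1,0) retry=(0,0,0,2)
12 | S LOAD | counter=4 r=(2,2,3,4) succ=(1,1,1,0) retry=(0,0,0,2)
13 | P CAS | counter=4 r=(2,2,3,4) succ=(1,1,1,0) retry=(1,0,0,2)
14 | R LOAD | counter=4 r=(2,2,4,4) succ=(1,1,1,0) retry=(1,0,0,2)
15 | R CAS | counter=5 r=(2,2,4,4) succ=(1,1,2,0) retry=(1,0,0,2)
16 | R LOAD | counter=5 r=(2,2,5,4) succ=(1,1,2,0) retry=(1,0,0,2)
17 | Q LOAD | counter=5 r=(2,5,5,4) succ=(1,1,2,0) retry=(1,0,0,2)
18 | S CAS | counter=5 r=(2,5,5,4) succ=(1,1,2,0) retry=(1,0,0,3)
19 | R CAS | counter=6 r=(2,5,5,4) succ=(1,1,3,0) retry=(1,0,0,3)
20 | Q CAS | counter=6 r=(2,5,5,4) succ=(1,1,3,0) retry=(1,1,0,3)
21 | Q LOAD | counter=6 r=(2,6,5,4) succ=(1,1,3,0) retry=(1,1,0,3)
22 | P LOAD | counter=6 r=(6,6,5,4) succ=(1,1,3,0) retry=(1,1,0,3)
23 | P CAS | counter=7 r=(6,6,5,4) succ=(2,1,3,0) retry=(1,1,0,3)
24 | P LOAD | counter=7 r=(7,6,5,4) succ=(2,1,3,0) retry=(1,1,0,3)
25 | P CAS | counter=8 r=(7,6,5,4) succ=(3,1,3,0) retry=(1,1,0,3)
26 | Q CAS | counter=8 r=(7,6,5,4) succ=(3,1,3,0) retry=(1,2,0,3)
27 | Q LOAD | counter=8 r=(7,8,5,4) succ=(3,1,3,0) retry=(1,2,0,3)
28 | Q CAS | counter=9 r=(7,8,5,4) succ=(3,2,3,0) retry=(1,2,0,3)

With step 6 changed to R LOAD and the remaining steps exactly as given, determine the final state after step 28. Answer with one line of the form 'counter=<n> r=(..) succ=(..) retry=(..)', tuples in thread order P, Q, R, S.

(re-executing from step 6 with the substitution; state before step 6: counter=2 r=(2,2,0,1) succ=(1,0,0,0) retry=(0,0,0,0))
6 | R LOAD | counter=2 r=(2,2,2,1) succ=(1,0,0,0) retry=(0,0,0,0)
7 | S LOAD | counter=2 r=(2,2,2,2) succ=(1,0,0,0) retry=(0,0,0,0)
8 | Q CAS | counter=3 r=(2,2,2,2) succ=(1,1,0,0) retry=(0,0,0,0)
9 | R LOAD | counter=3 r=(2,2,3,2) succ=(1,1,0,0) retry=(0,0,0,0)
10 | S CAS | counter=3 r=(2,2,3,2) succ=(1,1,0,0) retry=(0,0,0,1)
11 | R CAS | counter=4 r=(2,2,3,2) succ=(1,1,1,0) retry=(0,0,0,1)
12 | S LOAD | counter=4 r=(2,2,3,4) succ=(1,1,1,0) retry=(0,0,0,1)
13 | P CAS | counter=4 r=(2,2,3,4) succ=(1,1,1,0) retry=(1,0,0,1)
14 | R LOAD | counter=4 r=(2,2,4,4) succ=(1,1,1,0) retry=(1,0,0,1)
15 | R CAS | counter=5 r=(2,2,4,4) succ=(1,1,2,0) retry=(1,0,0,1)
16 | R LOAD | counter=5 r=(2,2,5,4) succ=(1,1,2,0) retry=(1,0,0,1)
17 | Q LOAD | counter=5 r=(2,5,5,4) succ=(1,1,2,0) retry=(1,0,0,1)
18 | S CAS | counter=5 r=(2,5,5,4) succ=(1,1,2,0) retry=(1,0,0,2)
19 | R CAS | counter=6 r=(2,5,5,4) succ=(1,1,3,0) retry=(1,0,0,2)
20 | Q CAS | counter=6 r=(2,5,5,4) succ=(1,1,3,0) retry=(1,1,0,2)
21 | Q LOAD | counter=6 r=(2,6,5,4) succ=(1,1,3,0) retry=(1,1,0,2)
22 | P LOAD | counter=6 r=(6,6,5,4) succ=(1,1,3,0) retry=(1,1,0,2)
23 | P CAS | counter=7 r=(6,6,5,4) succ=(2,1,3,0) retry=(1,1,0,2)
24 | P LOAD | counter=7 r=(7,6,5,4) succ=(2,1,3,0) retry=(1,1,0,2)
25 | P CAS | counter=8 r=(7,6,5,4) succ=(3,1,3,0) retry=(1,1,0,2)
26 | Q CAS | counter=8 r=(7,6,5,4) succ=(3,1,3,0) retry=(1,2,0,2)
27 | Q LOAD | counter=8 r=(7,8,5,4) succ=(3,1,3,0) retry=(1,2,0,2)
28 | Q CAS | counter=9 r=(7,8,5,4) succ=(3,2,3,0) retry=(1,2,0,2)

counter=9 r=(7,8,5,4) succ=(3,2,3,0) retry=(1,2,0,2)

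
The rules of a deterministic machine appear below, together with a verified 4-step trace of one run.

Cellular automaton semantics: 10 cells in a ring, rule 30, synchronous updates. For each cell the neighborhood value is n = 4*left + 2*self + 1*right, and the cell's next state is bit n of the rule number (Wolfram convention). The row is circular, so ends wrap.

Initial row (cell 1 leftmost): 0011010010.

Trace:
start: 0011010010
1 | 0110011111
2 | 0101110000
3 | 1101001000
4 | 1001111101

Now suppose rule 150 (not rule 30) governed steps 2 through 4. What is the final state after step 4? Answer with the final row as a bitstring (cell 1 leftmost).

1111001101

(re-executing steps 2..4 under rule 150; state before step 2: 0110011111)
2 | 0001101110
3 | 0010000101
4 | 1111001101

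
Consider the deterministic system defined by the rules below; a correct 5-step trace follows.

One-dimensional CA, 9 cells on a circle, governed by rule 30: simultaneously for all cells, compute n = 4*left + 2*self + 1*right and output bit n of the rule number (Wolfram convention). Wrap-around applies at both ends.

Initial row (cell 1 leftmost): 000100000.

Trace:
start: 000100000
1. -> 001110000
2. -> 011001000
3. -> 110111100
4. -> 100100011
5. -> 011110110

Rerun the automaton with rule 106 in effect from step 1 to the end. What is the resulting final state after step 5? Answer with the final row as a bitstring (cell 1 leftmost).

000000010

(re-executing steps 1..5 under rule 106; state before step 1: 000100000)
1. -> 001000000
2. -> 010000000
3. -> 100000000
4. -> 000000001
5. -> 000000010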